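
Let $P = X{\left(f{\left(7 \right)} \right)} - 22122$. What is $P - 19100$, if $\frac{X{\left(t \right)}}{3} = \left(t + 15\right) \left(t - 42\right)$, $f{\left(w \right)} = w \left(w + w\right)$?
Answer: $-22238$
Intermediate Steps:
$f{\left(w \right)} = 2 w^{2}$ ($f{\left(w \right)} = w 2 w = 2 w^{2}$)
$X{\left(t \right)} = 3 \left(-42 + t\right) \left(15 + t\right)$ ($X{\left(t \right)} = 3 \left(t + 15\right) \left(t - 42\right) = 3 \left(15 + t\right) \left(-42 + t\right) = 3 \left(-42 + t\right) \left(15 + t\right)$)
$P = -3138$ ($P = \left(-1890 - 81 \cdot 2 \cdot 7^{2} + 3 \left(2 \cdot 7^{2}\right)^{2}\right) - 22122 = \left(-1890 - 81 \cdot 2 \cdot 49 + 3 \left(2 \cdot 49\right)^{2}\right) - 22122 = \left(-1890 - 7938 + 3 \cdot 98^{2}\right) - 22122 = \left(-1890 - 7938 + 3 \cdot 9604\right) - 22122 = \left(-1890 - 7938 + 28812\right) - 22122 = 18984 - 22122 = -3138$)
$P - 19100 = -3138 - 19100 = -22238$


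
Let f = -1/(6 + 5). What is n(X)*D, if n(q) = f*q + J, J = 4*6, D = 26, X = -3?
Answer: 6942/11 ≈ 631.09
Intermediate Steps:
f = -1/11 ≈ -0.090909
J = 24
n(q) = 24 - q/11 (n(q) = -q/11 + 24 = 24 - q/11)
n(X)*D = (24 - 1/11*(-3))*26 = (24 + 3/11)*26 = (267/11)*26 = 6942/11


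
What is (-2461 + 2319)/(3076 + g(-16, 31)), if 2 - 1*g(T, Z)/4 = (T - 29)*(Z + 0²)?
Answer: -71/4332 ≈ -0.016390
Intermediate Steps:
g(T, Z) = 8 - 4*Z*(-29 + T) (g(T, Z) = 8 - 4*(T - 29)*(Z + 0²) = 8 - 4*(-29 + T)*(Z + 0) = 8 - 4*(-29 + T)*Z = 8 - 4*Z*(-29 + T))
(-2461 + 2319)/(3076 + g(-16, 31)) = (-2461 + 2319)/(3076 + (8 + 116*31 - 4*(-16)*31)) = -142/(3076 + (8 + 3596 + 1984)) = -142/(3076 + 5588) = -142/8664 = -142*1/8664 = -71/4332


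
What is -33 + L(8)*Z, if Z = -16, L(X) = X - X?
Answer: -33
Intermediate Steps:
L(X) = 0
-33 + L(8)*Z = -33 + 0*(-16) = -33 + 0 = -33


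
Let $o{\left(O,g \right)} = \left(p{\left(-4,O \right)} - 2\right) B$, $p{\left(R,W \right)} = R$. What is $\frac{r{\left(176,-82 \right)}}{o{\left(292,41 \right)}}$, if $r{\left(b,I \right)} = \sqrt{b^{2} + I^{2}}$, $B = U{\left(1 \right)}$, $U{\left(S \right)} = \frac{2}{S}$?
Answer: $- \frac{5 \sqrt{377}}{6} \approx -16.18$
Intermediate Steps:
$B = 2$ ($B = \frac{2}{1} = 2 \cdot 1 = 2$)
$r{\left(b,I \right)} = \sqrt{I^{2} + b^{2}}$
$o{\left(O,g \right)} = -12$ ($o{\left(O,g \right)} = \left(-4 - 2\right) 2 = \left(-6\right) 2 = -12$)
$\frac{r{\left(176,-82 \right)}}{o{\left(292,41 \right)}} = \frac{\sqrt{\left(-82\right)^{2} + 176^{2}}}{-12} = \sqrt{6724 + 30976} \left(- \frac{1}{12}\right) = \sqrt{37700} \left(- \frac{1}{12}\right) = 10 \sqrt{377} \left(- \frac{1}{12}\right) = - \frac{5 \sqrt{377}}{6}$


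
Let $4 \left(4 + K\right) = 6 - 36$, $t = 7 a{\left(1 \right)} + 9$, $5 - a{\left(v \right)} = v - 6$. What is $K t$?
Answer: $- \frac{1817}{2} \approx -908.5$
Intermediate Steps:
$a{\left(v \right)} = 11 - v$ ($a{\left(v \right)} = 5 - \left(v - 6\right) = 5 - \left(-6 + v\right) = 11 - v$)
$t = 79$ ($t = 7 \left(11 - 1\right) + 9 = 7 \cdot 10 + 9 = 70 + 9 = 79$)
$K = - \frac{23}{2}$ ($K = -4 + \frac{6 - 36}{4} = -4 + \frac{1}{4} \left(-30\right) = -4 - \frac{15}{2} = - \frac{23}{2} \approx -11.5$)
$K t = \left(- \frac{23}{2}\right) 79 = - \frac{1817}{2}$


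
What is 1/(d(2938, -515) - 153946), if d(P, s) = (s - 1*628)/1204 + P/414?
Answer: -249228/38366121613 ≈ -6.4960e-6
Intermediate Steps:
d(P, s) = -157/301 + P/414 + s/1204 (d(P, s) = (s - 628)*(1/1204) + P*(1/414) = (-628 + s)*(1/1204) + P/414 = (-157/301 + s/1204) + P/414 = -157/301 + P/414 + s/1204)
1/(d(2938, -515) - 153946) = 1/((-157/301 + (1/414)*2938 + (1/1204)*(-515)) - 153946) = 1/((-157/301 + 1469/207 - 515/1204) - 153946) = 1/(1532075/249228 - 153946) = 1/(-38366121613/249228) = -249228/38366121613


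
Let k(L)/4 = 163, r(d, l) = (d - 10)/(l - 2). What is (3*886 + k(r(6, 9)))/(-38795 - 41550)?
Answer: -662/16069 ≈ -0.041197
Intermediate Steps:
r(d, l) = (-10 + d)/(-2 + l)
k(L) = 652 (k(L) = 4*163 = 652)
(3*886 + k(r(6, 9)))/(-38795 - 41550) = (3*886 + 652)/(-38795 - 41550) = (2658 + 652)/(-80345) = 3310*(-1/80345) = -662/16069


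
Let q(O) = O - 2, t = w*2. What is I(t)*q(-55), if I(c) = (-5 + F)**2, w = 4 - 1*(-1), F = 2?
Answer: -513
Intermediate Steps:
w = 5 (w = 4 + 1 = 5)
t = 10 (t = 5*2 = 10)
q(O) = -2 + O
I(c) = 9 (I(c) = (-5 + 2)**2 = (-3)**2 = 9)
I(t)*q(-55) = 9*(-2 - 55) = 9*(-57) = -513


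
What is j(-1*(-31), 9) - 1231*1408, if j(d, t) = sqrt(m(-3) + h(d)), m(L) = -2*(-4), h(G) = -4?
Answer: -1733246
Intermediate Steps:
m(L) = 8
j(d, t) = 2 (j(d, t) = sqrt(8 - 4) = sqrt(4) = 2)
j(-1*(-31), 9) - 1231*1408 = 2 - 1231*1408 = 2 - 1733248 = -1733246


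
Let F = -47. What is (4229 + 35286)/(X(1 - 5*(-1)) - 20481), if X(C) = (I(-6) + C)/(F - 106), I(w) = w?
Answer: -39515/20481 ≈ -1.9293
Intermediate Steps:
X(C) = 2/51 - C/153 (X(C) = (-6 + C)/(-47 - 106) = (-6 + C)/(-153) = (-6 + C)*(-1/153) = 2/51 - C/153)
(4229 + 35286)/(X(1 - 5*(-1)) - 20481) = (4229 + 35286)/((2/51 - (1 - 5*(-1))/153) - 20481) = 39515/((2/51 - (1 + 5)/153) - 20481) = 39515/((2/51 - 1/153*6) - 20481) = 39515/((2/51 - 2/51) - 20481) = 39515/(0 - 20481) = 39515/(-20481) = 39515*(-1/20481) = -39515/20481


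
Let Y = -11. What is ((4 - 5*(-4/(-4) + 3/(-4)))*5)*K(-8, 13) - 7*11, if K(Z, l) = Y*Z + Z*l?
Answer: -297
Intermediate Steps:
K(Z, l) = -11*Z + Z*l
((4 - 5*(-4/(-4) + 3/(-4)))*5)*K(-8, 13) - 7*11 = ((4 - 5*(-4/(-4) + 3/(-4)))*5)*(-8*(-11 + 13)) - 7*11 = ((4 - 5*(-4*(-1/4) + 3*(-1/4)))*5)*(-8*2) - 77 = ((4 - 5*(1 - 3/4))*5)*(-16) - 77 = ((4 - 5*1/4)*5)*(-16) - 77 = ((4 - 5/4)*5)*(-16) - 77 = ((11/4)*5)*(-16) - 77 = (55/4)*(-16) - 77 = -220 - 77 = -297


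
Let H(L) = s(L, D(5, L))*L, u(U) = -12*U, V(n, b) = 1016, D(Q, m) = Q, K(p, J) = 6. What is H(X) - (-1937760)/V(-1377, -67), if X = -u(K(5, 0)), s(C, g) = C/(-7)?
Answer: 1037172/889 ≈ 1166.7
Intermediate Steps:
s(C, g) = -C/7 (s(C, g) = C*(-⅐) = -C/7)
X = 72 (X = -(-12)*6 = -1*(-72) = 72)
H(L) = -L²/7 (H(L) = (-L/7)*L = -L²/7)
H(X) - (-1937760)/V(-1377, -67) = -⅐*72² - (-1937760)/1016 = -⅐*5184 - (-1937760)/1016 = -5184/7 - 1*(-242220/127) = -5184/7 + 242220/127 = 1037172/889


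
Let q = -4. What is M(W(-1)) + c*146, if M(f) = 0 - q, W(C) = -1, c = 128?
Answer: 18692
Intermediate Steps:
M(f) = 4 (M(f) = 0 - 1*(-4) = 0 + 4 = 4)
M(W(-1)) + c*146 = 4 + 128*146 = 4 + 18688 = 18692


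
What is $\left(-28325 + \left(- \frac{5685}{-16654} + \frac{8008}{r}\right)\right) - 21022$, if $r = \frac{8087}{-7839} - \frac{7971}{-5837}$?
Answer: $- \frac{248300183425449}{9787972150} \approx -25368.0$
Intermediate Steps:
$r = \frac{1175450}{3519711}$ ($r = 8087 \left(- \frac{1}{7839}\right) - - \frac{7971}{5837} = - \frac{8087}{7839} + \frac{7971}{5837} = \frac{1175450}{3519711} \approx 0.33396$)
$\left(-28325 + \left(- \frac{5685}{-16654} + \frac{8008}{r}\right)\right) - 21022 = \left(-28325 + \left(- \frac{5685}{-16654} + \frac{8008}{\frac{1175450}{3519711}}\right)\right) - 21022 = \left(-28325 + \left(\left(-5685\right) \left(- \frac{1}{16654}\right) + 8008 \cdot \frac{3519711}{1175450}\right)\right) - 21022 = \left(-28325 + \left(\frac{5685}{16654} + \frac{14092922844}{587725}\right)\right) - 21022 = \left(-28325 + \frac{234706878260601}{9787972150}\right) - 21022 = - \frac{42537432888149}{9787972150} - 21022 = - \frac{248300183425449}{9787972150}$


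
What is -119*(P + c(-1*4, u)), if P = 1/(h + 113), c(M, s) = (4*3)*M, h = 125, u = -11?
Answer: 11423/2 ≈ 5711.5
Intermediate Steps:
c(M, s) = 12*M
P = 1/238 (P = 1/(125 + 113) = 1/238 ≈ 0.0042017)
-119*(P + c(-1*4, u)) = -119*(1/238 + 12*(-1*4)) = -119*(1/238 + 12*(-4)) = -119*(1/238 - 48) = -119*(-11423/238) = 11423/2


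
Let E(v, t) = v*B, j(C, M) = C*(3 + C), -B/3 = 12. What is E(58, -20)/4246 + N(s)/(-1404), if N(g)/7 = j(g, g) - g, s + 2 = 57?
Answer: -16018337/993564 ≈ -16.122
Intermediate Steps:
B = -36 (B = -3*12 = -36)
s = 55 (s = -2 + 57 = 55)
E(v, t) = -36*v (E(v, t) = v*(-36) = -36*v)
N(g) = -7*g + 7*g*(3 + g) (N(g) = 7*(g*(3 + g) - g) = 7*(-g + g*(3 + g)) = -7*g + 7*g*(3 + g))
E(58, -20)/4246 + N(s)/(-1404) = -36*58/4246 + (7*55*(2 + 55))/(-1404) = -2088*1/4246 + (7*55*57)*(-1/1404) = -1044/2123 + 21945*(-1/1404) = -1044/2123 - 7315/468 = -16018337/993564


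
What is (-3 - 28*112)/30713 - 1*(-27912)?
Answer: 857258117/30713 ≈ 27912.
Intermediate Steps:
(-3 - 28*112)/30713 - 1*(-27912) = (-3 - 3136)*(1/30713) + 27912 = -3139*1/30713 + 27912 = -3139/30713 + 27912 = 857258117/30713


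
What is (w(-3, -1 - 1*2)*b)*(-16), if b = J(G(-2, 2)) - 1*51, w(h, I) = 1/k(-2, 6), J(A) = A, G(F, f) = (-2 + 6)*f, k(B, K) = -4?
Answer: -172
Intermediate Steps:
G(F, f) = 4*f
w(h, I) = -1/4 (w(h, I) = 1/(-4) = -1/4)
b = -43 (b = 4*2 - 1*51 = 8 - 51 = -43)
(w(-3, -1 - 1*2)*b)*(-16) = -1/4*(-43)*(-16) = (43/4)*(-16) = -172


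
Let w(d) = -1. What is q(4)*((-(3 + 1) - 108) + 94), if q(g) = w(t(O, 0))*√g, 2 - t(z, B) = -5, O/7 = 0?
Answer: 36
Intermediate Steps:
O = 0 (O = 7*0 = 0)
t(z, B) = 7 (t(z, B) = 2 - 1*(-5) = 2 + 5 = 7)
q(g) = -√g
q(4)*((-(3 + 1) - 108) + 94) = (-√4)*((-(3 + 1) - 108) + 94) = (-1*2)*((-1*4 - 108) + 94) = -2*((-4 - 108) + 94) = -2*(-112 + 94) = -2*(-18) = 36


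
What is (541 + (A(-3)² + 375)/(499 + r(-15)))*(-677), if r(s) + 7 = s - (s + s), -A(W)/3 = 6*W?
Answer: -62640102/169 ≈ -3.7065e+5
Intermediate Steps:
A(W) = -18*W
r(s) = -7 - s (r(s) = -7 + (s - (s + s)) = -7 + (s - 2*s) = -7 - s)
(541 + (A(-3)² + 375)/(499 + r(-15)))*(-677) = (541 + ((-18*(-3))² + 375)/(499 + (-7 - 1*(-15))))*(-677) = (541 + (54² + 375)/(499 + (-7 + 15)))*(-677) = (541 + (2916 + 375)/(499 + 8))*(-677) = (541 + 3291/507)*(-677) = (541 + 3291*(1/507))*(-677) = (541 + 1097/169)*(-677) = (92526/169)*(-677) = -62640102/169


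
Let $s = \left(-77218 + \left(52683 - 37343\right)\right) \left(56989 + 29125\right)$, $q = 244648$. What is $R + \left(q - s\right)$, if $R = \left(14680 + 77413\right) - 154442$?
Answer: $5328744391$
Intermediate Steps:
$R = -62349$ ($R = 92093 - 154442 = -62349$)
$s = -5328562092$ ($s = \left(-77218 + 15340\right) 86114 = \left(-61878\right) 86114 = -5328562092$)
$R + \left(q - s\right) = -62349 + \left(244648 - -5328562092\right) = -62349 + \left(244648 + 5328562092\right) = -62349 + 5328806740 = 5328744391$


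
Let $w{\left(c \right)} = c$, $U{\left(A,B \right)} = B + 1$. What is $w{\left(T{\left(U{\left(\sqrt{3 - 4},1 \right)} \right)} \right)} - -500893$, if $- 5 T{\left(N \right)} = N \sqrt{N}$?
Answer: $500893 - \frac{2 \sqrt{2}}{5} \approx 5.0089 \cdot 10^{5}$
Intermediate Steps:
$U{\left(A,B \right)} = 1 + B$
$T{\left(N \right)} = - \frac{N^{\frac{3}{2}}}{5}$ ($T{\left(N \right)} = - \frac{N \sqrt{N}}{5} = - \frac{N^{\frac{3}{2}}}{5}$)
$w{\left(T{\left(U{\left(\sqrt{3 - 4},1 \right)} \right)} \right)} - -500893 = - \frac{\left(1 + 1\right)^{\frac{3}{2}}}{5} - -500893 = - \frac{2^{\frac{3}{2}}}{5} + 500893 = - \frac{2 \sqrt{2}}{5} + 500893 = 500893 - \frac{2 \sqrt{2}}{5}$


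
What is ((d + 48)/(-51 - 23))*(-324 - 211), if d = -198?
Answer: -40125/37 ≈ -1084.5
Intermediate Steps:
((d + 48)/(-51 - 23))*(-324 - 211) = ((-198 + 48)/(-51 - 23))*(-324 - 211) = -150/(-74)*(-535) = -150*(-1/74)*(-535) = (75/37)*(-535) = -40125/37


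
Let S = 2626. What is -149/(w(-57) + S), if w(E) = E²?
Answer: -149/5875 ≈ -0.025362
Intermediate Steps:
-149/(w(-57) + S) = -149/((-57)² + 2626) = -149/(3249 + 2626) = -149/5875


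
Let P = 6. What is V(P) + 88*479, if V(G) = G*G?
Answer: 42188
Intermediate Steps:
V(G) = G²
V(P) + 88*479 = 6² + 88*479 = 36 + 42152 = 42188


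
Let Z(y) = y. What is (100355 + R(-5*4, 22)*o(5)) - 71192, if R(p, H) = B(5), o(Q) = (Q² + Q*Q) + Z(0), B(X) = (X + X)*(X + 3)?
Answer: 33163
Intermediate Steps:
B(X) = 2*X*(3 + X) (B(X) = (2*X)*(3 + X) = 2*X*(3 + X))
o(Q) = 2*Q² (o(Q) = (Q² + Q*Q) + 0 = (Q² + Q²) + 0 = 2*Q² + 0 = 2*Q²)
R(p, H) = 80 (R(p, H) = 2*5*(3 + 5) = 2*5*8 = 80)
(100355 + R(-5*4, 22)*o(5)) - 71192 = (100355 + 80*(2*5²)) - 71192 = (100355 + 80*(2*25)) - 71192 = (100355 + 80*50) - 71192 = (100355 + 4000) - 71192 = 104355 - 71192 = 33163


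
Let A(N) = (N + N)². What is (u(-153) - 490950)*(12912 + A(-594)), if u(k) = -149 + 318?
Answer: -698997783936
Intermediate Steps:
A(N) = 4*N² (A(N) = (2*N)² = 4*N²)
u(k) = 169
(u(-153) - 490950)*(12912 + A(-594)) = (169 - 490950)*(12912 + 4*(-594)²) = -490781*(12912 + 4*352836) = -490781*(12912 + 1411344) = -490781*1424256 = -698997783936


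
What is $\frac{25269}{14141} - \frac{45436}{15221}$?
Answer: $- \frac{257891027}{215240161} \approx -1.1982$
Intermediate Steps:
$\frac{25269}{14141} - \frac{45436}{15221} = - \frac{257891027}{215240161}$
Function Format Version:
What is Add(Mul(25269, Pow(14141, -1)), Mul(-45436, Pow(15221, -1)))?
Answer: Rational(-257891027, 215240161) ≈ -1.1982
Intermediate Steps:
Add(Mul(25269, Pow(14141, -1)), Mul(-45436, Pow(15221, -1))) = Add(Mul(25269, Rational(1, 14141)), Mul(-45436, Rational(1, 15221))) = Add(Rational(25269, 14141), Rational(-45436, 15221)) = Rational(-257891027, 215240161)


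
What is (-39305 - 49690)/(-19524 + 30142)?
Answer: -88995/10618 ≈ -8.3815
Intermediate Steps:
(-39305 - 49690)/(-19524 + 30142) = -88995/10618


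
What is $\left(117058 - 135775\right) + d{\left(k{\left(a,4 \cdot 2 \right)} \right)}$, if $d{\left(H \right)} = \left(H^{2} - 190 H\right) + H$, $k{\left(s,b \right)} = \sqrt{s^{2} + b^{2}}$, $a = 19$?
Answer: $-18292 - 945 \sqrt{17} \approx -22188.0$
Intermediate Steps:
$k{\left(s,b \right)} = \sqrt{b^{2} + s^{2}}$
$d{\left(H \right)} = H^{2} - 189 H$
$\left(117058 - 135775\right) + d{\left(k{\left(a,4 \cdot 2 \right)} \right)} = \left(117058 - 135775\right) + \sqrt{\left(4 \cdot 2\right)^{2} + 19^{2}} \left(-189 + \sqrt{\left(4 \cdot 2\right)^{2} + 19^{2}}\right) = -18717 + \sqrt{8^{2} + 361} \left(-189 + \sqrt{8^{2} + 361}\right) = -18717 + \sqrt{64 + 361} \left(-189 + \sqrt{64 + 361}\right) = -18717 + \sqrt{425} \left(-189 + \sqrt{425}\right) = -18717 + 5 \sqrt{17} \left(-189 + 5 \sqrt{17}\right)$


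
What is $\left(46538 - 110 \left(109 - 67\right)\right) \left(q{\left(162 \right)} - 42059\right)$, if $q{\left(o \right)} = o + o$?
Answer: $-1749447730$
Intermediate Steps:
$q{\left(o \right)} = 2 o$
$\left(46538 - 110 \left(109 - 67\right)\right) \left(q{\left(162 \right)} - 42059\right) = \left(46538 - 110 \left(109 - 67\right)\right) \left(2 \cdot 162 - 42059\right) = \left(46538 - 4620\right) \left(324 - 42059\right) = \left(46538 - 4620\right) \left(-41735\right) = 41918 \left(-41735\right) = -1749447730$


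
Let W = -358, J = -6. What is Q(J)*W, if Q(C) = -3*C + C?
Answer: -4296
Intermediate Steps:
Q(C) = -2*C
Q(J)*W = -2*(-6)*(-358) = 12*(-358) = -4296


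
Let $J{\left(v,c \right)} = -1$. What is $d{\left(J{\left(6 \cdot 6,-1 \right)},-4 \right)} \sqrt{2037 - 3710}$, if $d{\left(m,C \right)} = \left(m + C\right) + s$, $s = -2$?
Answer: $- 7 i \sqrt{1673} \approx - 286.32 i$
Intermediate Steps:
$d{\left(m,C \right)} = -2 + C + m$ ($d{\left(m,C \right)} = \left(m + C\right) - 2 = \left(C + m\right) - 2 = -2 + C + m$)
$d{\left(J{\left(6 \cdot 6,-1 \right)},-4 \right)} \sqrt{2037 - 3710} = \left(-2 - 4 - 1\right) \sqrt{2037 - 3710} = - 7 \sqrt{-1673} = - 7 i \sqrt{1673}$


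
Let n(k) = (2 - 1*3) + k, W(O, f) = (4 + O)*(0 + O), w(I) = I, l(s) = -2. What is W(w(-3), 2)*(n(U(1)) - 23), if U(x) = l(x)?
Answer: 78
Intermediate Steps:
U(x) = -2
W(O, f) = O*(4 + O) (W(O, f) = (4 + O)*O = O*(4 + O))
n(k) = -1 + k (n(k) = (2 - 3) + k = -1 + k)
W(w(-3), 2)*(n(U(1)) - 23) = (-3*(4 - 3))*((-1 - 2) - 23) = (-3*1)*(-3 - 23) = -3*(-26) = 78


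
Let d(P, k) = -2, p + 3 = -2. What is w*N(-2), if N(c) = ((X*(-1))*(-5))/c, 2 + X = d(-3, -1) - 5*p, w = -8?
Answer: 420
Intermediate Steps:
p = -5 (p = -3 - 2 = -5)
X = 21 (X = -2 + (-2 - 5*(-5)) = -2 + (-2 + 25) = -2 + 23 = 21)
N(c) = 105/c (N(c) = ((21*(-1))*(-5))/c = (-21*(-5))/c = 105/c)
w*N(-2) = -840/(-2) = -840*(-1)/2 = -8*(-105/2) = 420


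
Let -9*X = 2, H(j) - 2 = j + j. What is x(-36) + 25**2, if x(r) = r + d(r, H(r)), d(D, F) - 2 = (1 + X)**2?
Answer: 47920/81 ≈ 591.60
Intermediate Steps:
H(j) = 2 + 2*j (H(j) = 2 + (j + j) = 2 + 2*j)
X = -2/9 (X = -1/9*2 = -2/9 ≈ -0.22222)
d(D, F) = 211/81 (d(D, F) = 2 + (1 - 2/9)**2 = 2 + (7/9)**2 = 2 + 49/81 = 211/81)
x(r) = 211/81 + r (x(r) = r + 211/81 = 211/81 + r)
x(-36) + 25**2 = (211/81 - 36) + 25**2 = -2705/81 + 625 = 47920/81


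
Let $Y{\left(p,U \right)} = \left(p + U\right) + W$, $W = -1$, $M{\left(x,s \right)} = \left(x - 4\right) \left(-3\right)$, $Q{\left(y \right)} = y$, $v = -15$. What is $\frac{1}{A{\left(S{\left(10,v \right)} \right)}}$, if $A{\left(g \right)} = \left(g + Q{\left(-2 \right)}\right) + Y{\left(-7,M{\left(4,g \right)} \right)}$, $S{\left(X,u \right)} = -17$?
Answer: $- \frac{1}{27} \approx -0.037037$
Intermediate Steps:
$M{\left(x,s \right)} = 12 - 3 x$ ($M{\left(x,s \right)} = \left(-4 + x\right) \left(-3\right) = 12 - 3 x$)
$Y{\left(p,U \right)} = -1 + U + p$ ($Y{\left(p,U \right)} = \left(p + U\right) - 1 = \left(U + p\right) - 1 = -1 + U + p$)
$A{\left(g \right)} = -10 + g$ ($A{\left(g \right)} = \left(g - 2\right) - 8 = \left(-2 + g\right) - 8 = -10 + g$)
$\frac{1}{A{\left(S{\left(10,v \right)} \right)}} = \frac{1}{-10 - 17} = \frac{1}{-27} = - \frac{1}{27}$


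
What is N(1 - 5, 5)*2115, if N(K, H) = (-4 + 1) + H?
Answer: 4230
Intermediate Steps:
N(K, H) = -3 + H
N(1 - 5, 5)*2115 = (-3 + 5)*2115 = 2*2115 = 4230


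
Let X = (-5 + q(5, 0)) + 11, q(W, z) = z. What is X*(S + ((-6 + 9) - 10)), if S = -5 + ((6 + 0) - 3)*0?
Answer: -72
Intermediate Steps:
X = 6 (X = (-5 + 0) + 11 = -5 + 11 = 6)
S = -5 (S = -5 + (6 - 3)*0 = -5 + 3*0 = -5 + 0 = -5)
X*(S + ((-6 + 9) - 10)) = 6*(-5 + ((-6 + 9) - 10)) = 6*(-5 + (3 - 10)) = 6*(-5 - 7) = 6*(-12) = -72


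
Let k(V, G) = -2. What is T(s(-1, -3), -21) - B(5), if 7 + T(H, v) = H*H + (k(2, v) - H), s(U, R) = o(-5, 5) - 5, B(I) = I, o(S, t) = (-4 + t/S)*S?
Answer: 366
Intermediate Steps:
o(S, t) = S*(-4 + t/S)
s(U, R) = 20 (s(U, R) = (5 - 4*(-5)) - 5 = (5 + 20) - 5 = 25 - 5 = 20)
T(H, v) = -9 + H**2 - H (T(H, v) = -7 + (H*H + (-2 - H)) = -7 + (H**2 + (-2 - H)) = -7 + (-2 + H**2 - H) = -9 + H**2 - H)
T(s(-1, -3), -21) - B(5) = (-9 + 20**2 - 1*20) - 1*5 = (-9 + 400 - 20) - 5 = 371 - 5 = 366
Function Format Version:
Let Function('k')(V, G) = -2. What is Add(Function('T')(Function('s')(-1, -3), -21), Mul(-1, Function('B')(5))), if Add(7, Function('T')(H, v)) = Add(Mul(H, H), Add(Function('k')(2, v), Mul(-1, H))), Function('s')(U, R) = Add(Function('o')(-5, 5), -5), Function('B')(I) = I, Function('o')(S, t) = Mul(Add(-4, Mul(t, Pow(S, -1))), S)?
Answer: 366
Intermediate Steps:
Function('o')(S, t) = Mul(S, Add(-4, Mul(t, Pow(S, -1))))
Function('s')(U, R) = 20 (Function('s')(U, R) = Add(Add(5, Mul(-4, -5)), -5) = Add(Add(5, 20), -5) = Add(25, -5) = 20)
Function('T')(H, v) = Add(-9, Pow(H, 2), Mul(-1, H)) (Function('T')(H, v) = Add(-7, Add(Mul(H, H), Add(-2, Mul(-1, H)))) = Add(-7, Add(Pow(H, 2), Add(-2, Mul(-1, H)))) = Add(-7, Add(-2, Pow(H, 2), Mul(-1, H))) = Add(-9, Pow(H, 2), Mul(-1, H)))
Add(Function('T')(Function('s')(-1, -3), -21), Mul(-1, Function('B')(5))) = Add(Add(-9, Pow(20, 2), Mul(-1, 20)), Mul(-1, 5)) = Add(Add(-9, 400, -20), -5) = Add(371, -5) = 366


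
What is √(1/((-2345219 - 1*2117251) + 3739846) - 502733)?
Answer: I*√4101872742358363/90328 ≈ 709.04*I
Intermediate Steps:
√(1/((-2345219 - 1*2117251) + 3739846) - 502733) = √(1/((-2345219 - 2117251) + 3739846) - 502733) = √(1/(-4462470 + 3739846) - 502733) = √(1/(-722624) - 502733) = √(-1/722624 - 502733) = √(-363286931393/722624) = I*√4101872742358363/90328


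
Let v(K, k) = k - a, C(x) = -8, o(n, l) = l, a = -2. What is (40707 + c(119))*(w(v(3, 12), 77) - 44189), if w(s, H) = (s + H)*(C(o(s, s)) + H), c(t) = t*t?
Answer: -2080045880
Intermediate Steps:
v(K, k) = 2 + k (v(K, k) = k - 1*(-2) = k + 2 = 2 + k)
c(t) = t²
w(s, H) = (-8 + H)*(H + s) (w(s, H) = (s + H)*(-8 + H) = (H + s)*(-8 + H) = (-8 + H)*(H + s))
(40707 + c(119))*(w(v(3, 12), 77) - 44189) = (40707 + 119²)*((77² - 8*77 - 8*(2 + 12) + 77*(2 + 12)) - 44189) = (40707 + 14161)*((5929 - 616 - 8*14 + 77*14) - 44189) = 54868*((5929 - 616 - 112 + 1078) - 44189) = 54868*(6279 - 44189) = 54868*(-37910) = -2080045880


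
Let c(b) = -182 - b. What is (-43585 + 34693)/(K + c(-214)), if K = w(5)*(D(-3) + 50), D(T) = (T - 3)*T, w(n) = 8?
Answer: -247/16 ≈ -15.438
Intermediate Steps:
D(T) = T*(-3 + T) (D(T) = (-3 + T)*T = T*(-3 + T))
K = 544 (K = 8*(-3*(-3 - 3) + 50) = 8*(-3*(-6) + 50) = 8*(18 + 50) = 8*68 = 544)
(-43585 + 34693)/(K + c(-214)) = (-43585 + 34693)/(544 + (-182 - 1*(-214))) = -8892/(544 + (-182 + 214)) = -8892/(544 + 32) = -8892/576 = -8892*1/576 = -247/16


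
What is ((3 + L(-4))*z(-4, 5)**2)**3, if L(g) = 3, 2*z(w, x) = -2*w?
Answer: 884736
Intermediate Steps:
z(w, x) = -w (z(w, x) = (-2*w)/2 = -w)
((3 + L(-4))*z(-4, 5)**2)**3 = ((3 + 3)*(-1*(-4))**2)**3 = (6*4**2)**3 = (6*16)**3 = 96**3 = 884736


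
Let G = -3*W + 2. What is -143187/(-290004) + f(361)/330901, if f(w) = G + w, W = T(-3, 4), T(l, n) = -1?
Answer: 1438995847/2907957988 ≈ 0.49485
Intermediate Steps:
W = -1
G = 5 (G = -3*(-1) + 2 = 3 + 2 = 5)
f(w) = 5 + w
-143187/(-290004) + f(361)/330901 = -143187/(-290004) + (5 + 361)/330901 = -143187*(-1/290004) + 366*(1/330901) = 4339/8788 + 366/330901 = 1438995847/2907957988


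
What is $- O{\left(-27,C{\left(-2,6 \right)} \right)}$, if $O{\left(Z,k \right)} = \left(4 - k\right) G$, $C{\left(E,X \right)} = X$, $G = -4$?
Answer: $-8$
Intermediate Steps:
$O{\left(Z,k \right)} = -16 + 4 k$ ($O{\left(Z,k \right)} = \left(4 - k\right) \left(-4\right) = -16 + 4 k$)
$- O{\left(-27,C{\left(-2,6 \right)} \right)} = - (-16 + 4 \cdot 6) = - (-16 + 24) = \left(-1\right) 8 = -8$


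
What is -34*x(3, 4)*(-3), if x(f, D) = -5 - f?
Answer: -816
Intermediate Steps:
-34*x(3, 4)*(-3) = -34*(-5 - 1*3)*(-3) = -34*(-5 - 3)*(-3) = -34*(-8)*(-3) = 272*(-3) = -816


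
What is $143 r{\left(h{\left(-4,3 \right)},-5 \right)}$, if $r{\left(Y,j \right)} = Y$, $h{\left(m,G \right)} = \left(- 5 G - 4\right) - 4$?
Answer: $-3289$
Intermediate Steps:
$h{\left(m,G \right)} = -8 - 5 G$ ($h{\left(m,G \right)} = \left(-4 - 5 G\right) - 4 = -8 - 5 G$)
$143 r{\left(h{\left(-4,3 \right)},-5 \right)} = 143 \left(-8 - 15\right) = 143 \left(-23\right) = -3289$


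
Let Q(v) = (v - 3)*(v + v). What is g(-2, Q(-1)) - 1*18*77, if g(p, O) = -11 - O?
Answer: -1405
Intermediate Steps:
Q(v) = 2*v*(-3 + v) (Q(v) = (-3 + v)*(2*v) = 2*v*(-3 + v))
g(-2, Q(-1)) - 1*18*77 = (-11 - 2*(-1)*(-3 - 1)) - 1*18*77 = (-11 - 2*(-1)*(-4)) - 18*77 = (-11 - 1*8) - 1386 = (-11 - 8) - 1386 = -19 - 1386 = -1405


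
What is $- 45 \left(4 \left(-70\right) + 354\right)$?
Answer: $-3330$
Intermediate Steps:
$- 45 \left(4 \left(-70\right) + 354\right) = - 45 \left(-280 + 354\right) = \left(-45\right) 74 = -3330$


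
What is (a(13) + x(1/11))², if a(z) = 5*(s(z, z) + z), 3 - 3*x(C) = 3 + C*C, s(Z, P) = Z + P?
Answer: 5010374656/131769 ≈ 38024.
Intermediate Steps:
s(Z, P) = P + Z
x(C) = -C²/3 (x(C) = 1 - (3 + C*C)/3 = 1 - (3 + C²)/3 = 1 + (-1 - C²/3) = -C²/3)
a(z) = 15*z (a(z) = 5*((z + z) + z) = 5*(2*z + z) = 5*(3*z) = 15*z)
(a(13) + x(1/11))² = (15*13 - (1/11)²/3)² = (195 - (1/11)²/3)² = (195 - ⅓*1/121)² = (195 - 1/363)² = (70784/363)² = 5010374656/131769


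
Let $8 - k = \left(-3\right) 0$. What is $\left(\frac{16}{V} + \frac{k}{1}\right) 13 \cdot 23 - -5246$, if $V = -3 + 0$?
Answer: $\frac{18130}{3} \approx 6043.3$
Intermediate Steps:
$k = 8$ ($k = 8 - \left(-3\right) 0 = 8 - 0 = 8 + 0 = 8$)
$V = -3$
$\left(\frac{16}{V} + \frac{k}{1}\right) 13 \cdot 23 - -5246 = \left(\frac{16}{-3} + \frac{8}{1}\right) 13 \cdot 23 - -5246 = \left(16 \left(- \frac{1}{3}\right) + 8 \cdot 1\right) 13 \cdot 23 + 5246 = \left(- \frac{16}{3} + 8\right) 13 \cdot 23 + 5246 = \frac{8}{3} \cdot 13 \cdot 23 + 5246 = \frac{104}{3} \cdot 23 + 5246 = \frac{2392}{3} + 5246 = \frac{18130}{3}$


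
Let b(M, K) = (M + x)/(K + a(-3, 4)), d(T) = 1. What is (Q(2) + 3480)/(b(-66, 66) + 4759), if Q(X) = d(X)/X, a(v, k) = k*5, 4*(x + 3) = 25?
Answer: 1197292/1636845 ≈ 0.73146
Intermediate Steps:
x = 13/4 (x = -3 + (¼)*25 = -3 + 25/4 = 13/4 ≈ 3.2500)
a(v, k) = 5*k
b(M, K) = (13/4 + M)/(20 + K) (b(M, K) = (M + 13/4)/(K + 5*4) = (13/4 + M)/(K + 20) = (13/4 + M)/(20 + K))
Q(X) = 1/X
(Q(2) + 3480)/(b(-66, 66) + 4759) = (1/2 + 3480)/((13/4 - 66)/(20 + 66) + 4759) = (½ + 3480)/(-251/4/86 + 4759) = 6961/(2*((1/86)*(-251/4) + 4759)) = 6961/(2*(-251/344 + 4759)) = 6961/(2*(1636845/344)) = (6961/2)*(344/1636845) = 1197292/1636845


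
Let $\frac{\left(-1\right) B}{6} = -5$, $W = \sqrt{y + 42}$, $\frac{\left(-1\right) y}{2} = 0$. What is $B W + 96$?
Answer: $96 + 30 \sqrt{42} \approx 290.42$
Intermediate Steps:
$y = 0$ ($y = \left(-2\right) 0 = 0$)
$W = \sqrt{42}$ ($W = \sqrt{0 + 42} = \sqrt{42} \approx 6.4807$)
$B = 30$ ($B = \left(-6\right) \left(-5\right) = 30$)
$B W + 96 = 30 \sqrt{42} + 96 = 96 + 30 \sqrt{42}$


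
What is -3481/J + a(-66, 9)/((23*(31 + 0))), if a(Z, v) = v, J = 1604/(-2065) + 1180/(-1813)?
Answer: 1327442204579/544401168 ≈ 2438.4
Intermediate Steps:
J = -763536/534835 (J = 1604*(-1/2065) + 1180*(-1/1813) = -1604/2065 - 1180/1813 = -763536/534835 ≈ -1.4276)
-3481/J + a(-66, 9)/((23*(31 + 0))) = -3481/(-763536/534835) + 9/((23*(31 + 0))) = -3481*(-534835/763536) + 9/((23*31)) = 1861760635/763536 + 9/713 = 1327442204579/544401168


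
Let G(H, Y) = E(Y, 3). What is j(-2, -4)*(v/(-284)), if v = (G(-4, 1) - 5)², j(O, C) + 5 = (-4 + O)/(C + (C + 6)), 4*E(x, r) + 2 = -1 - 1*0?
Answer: 529/2272 ≈ 0.23283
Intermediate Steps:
E(x, r) = -¾ (E(x, r) = -½ + (-1 - 1*0)/4 = -½ + (-1 + 0)/4 = -½ + (¼)*(-1) = -½ - ¼ = -¾)
G(H, Y) = -¾
j(O, C) = -5 + (-4 + O)/(6 + 2*C) (j(O, C) = -5 + (-4 + O)/(C + (C + 6)) = -5 + (-4 + O)/(C + (6 + C)) = -5 + (-4 + O)/(6 + 2*C))
v = 529/16 (v = (-¾ - 5)² = (-23/4)² = 529/16 ≈ 33.063)
j(-2, -4)*(v/(-284)) = ((-34 - 2 - 10*(-4))/(2*(3 - 4)))*((529/16)/(-284)) = ((½)*(-34 - 2 + 40)/(-1))*((529/16)*(-1/284)) = ((½)*(-1)*4)*(-529/4544) = -2*(-529/4544) = 529/2272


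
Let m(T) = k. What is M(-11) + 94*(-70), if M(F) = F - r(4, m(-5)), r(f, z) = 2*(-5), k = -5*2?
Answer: -6581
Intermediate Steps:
k = -10
m(T) = -10
r(f, z) = -10
M(F) = 10 + F (M(F) = F - 1*(-10) = F + 10 = 10 + F)
M(-11) + 94*(-70) = (10 - 11) + 94*(-70) = -1 - 6580 = -6581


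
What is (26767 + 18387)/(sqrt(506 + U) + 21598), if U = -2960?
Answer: 487618046/233238029 - 22577*I*sqrt(2454)/233238029 ≈ 2.0906 - 0.0047952*I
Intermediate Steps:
(26767 + 18387)/(sqrt(506 + U) + 21598) = (26767 + 18387)/(sqrt(506 - 2960) + 21598) = 45154/(sqrt(-2454) + 21598) = 45154/(I*sqrt(2454) + 21598) = 45154/(21598 + I*sqrt(2454))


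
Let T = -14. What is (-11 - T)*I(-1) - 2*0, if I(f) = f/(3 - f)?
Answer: -¾ ≈ -0.75000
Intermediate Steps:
(-11 - T)*I(-1) - 2*0 = (-11 - 1*(-14))*(-1*(-1)/(-3 - 1)) - 2*0 = (-11 + 14)*(-1*(-1)/(-4)) + 0 = 3*(-1*(-1)*(-¼)) + 0 = 3*(-¼) + 0 = -¾ + 0 = -¾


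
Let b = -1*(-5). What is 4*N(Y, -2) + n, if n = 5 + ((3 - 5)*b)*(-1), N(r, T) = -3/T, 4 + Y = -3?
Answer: 21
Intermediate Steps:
Y = -7 (Y = -4 - 3 = -7)
b = 5
n = 15 (n = 5 + ((3 - 5)*5)*(-1) = 5 - 2*5*(-1) = 5 - 10*(-1) = 5 + 10 = 15)
4*N(Y, -2) + n = 4*(-3/(-2)) + 15 = 4*(-3*(-1/2)) + 15 = 4*(3/2) + 15 = 6 + 15 = 21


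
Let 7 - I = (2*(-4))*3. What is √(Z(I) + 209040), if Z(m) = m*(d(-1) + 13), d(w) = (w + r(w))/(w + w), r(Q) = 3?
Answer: 6*√5817 ≈ 457.62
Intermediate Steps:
I = 31 (I = 7 - 2*(-4)*3 = 7 - (-8)*3 = 7 - 1*(-24) = 7 + 24 = 31)
d(w) = (3 + w)/(2*w) (d(w) = (w + 3)/(w + w) = (3 + w)/((2*w)) = (3 + w)*(1/(2*w)) = (3 + w)/(2*w))
Z(m) = 12*m (Z(m) = m*((½)*(3 - 1)/(-1) + 13) = m*((½)*(-1)*2 + 13) = m*(-1 + 13) = m*12 = 12*m)
√(Z(I) + 209040) = √(12*31 + 209040) = √(372 + 209040) = √209412 = 6*√5817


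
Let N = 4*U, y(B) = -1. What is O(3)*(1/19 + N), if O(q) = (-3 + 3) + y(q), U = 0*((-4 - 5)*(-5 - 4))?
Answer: -1/19 ≈ -0.052632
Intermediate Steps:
U = 0 (U = 0*(-9*(-9)) = 0*81 = 0)
N = 0 (N = 4*0 = 0)
O(q) = -1 (O(q) = (-3 + 3) - 1 = 0 - 1 = -1)
O(3)*(1/19 + N) = -(1/19 + 0) = -1*1/19 = -1/19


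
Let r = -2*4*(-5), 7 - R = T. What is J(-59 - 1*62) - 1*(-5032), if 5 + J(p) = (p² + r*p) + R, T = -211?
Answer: 15046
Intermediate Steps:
R = 218 (R = 7 - 1*(-211) = 7 + 211 = 218)
r = 40 (r = -8*(-5) = 40)
J(p) = 213 + p² + 40*p (J(p) = -5 + ((p² + 40*p) + 218) = -5 + (218 + p² + 40*p) = 213 + p² + 40*p)
J(-59 - 1*62) - 1*(-5032) = (213 + (-59 - 1*62)² + 40*(-59 - 1*62)) - 1*(-5032) = (213 + (-59 - 62)² + 40*(-59 - 62)) + 5032 = (213 + (-121)² + 40*(-121)) + 5032 = (213 + 14641 - 4840) + 5032 = 10014 + 5032 = 15046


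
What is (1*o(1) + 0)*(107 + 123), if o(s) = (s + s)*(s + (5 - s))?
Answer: 2300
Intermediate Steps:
o(s) = 10*s (o(s) = (2*s)*5 = 10*s)
(1*o(1) + 0)*(107 + 123) = (1*(10*1) + 0)*(107 + 123) = (1*10 + 0)*230 = (10 + 0)*230 = 10*230 = 2300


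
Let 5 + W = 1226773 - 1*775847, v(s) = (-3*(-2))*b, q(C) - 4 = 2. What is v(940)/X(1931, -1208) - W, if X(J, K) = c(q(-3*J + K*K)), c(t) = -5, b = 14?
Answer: -2254689/5 ≈ -4.5094e+5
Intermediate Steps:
q(C) = 6 (q(C) = 4 + 2 = 6)
X(J, K) = -5
v(s) = 84 (v(s) = -3*(-2)*14 = 6*14 = 84)
W = 450921 (W = -5 + (1226773 - 1*775847) = -5 + (1226773 - 775847) = -5 + 450926 = 450921)
v(940)/X(1931, -1208) - W = 84/(-5) - 1*450921 = 84*(-⅕) - 450921 = -84/5 - 450921 = -2254689/5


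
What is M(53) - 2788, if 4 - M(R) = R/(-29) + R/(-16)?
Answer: -1289391/464 ≈ -2778.9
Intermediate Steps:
M(R) = 4 + 45*R/464 (M(R) = 4 - (R/(-29) + R/(-16)) = 4 - (R*(-1/29) + R*(-1/16)) = 4 - (-R/29 - R/16) = 4 - (-45)*R/464 = 4 + 45*R/464)
M(53) - 2788 = (4 + (45/464)*53) - 2788 = (4 + 2385/464) - 2788 = 4241/464 - 2788 = -1289391/464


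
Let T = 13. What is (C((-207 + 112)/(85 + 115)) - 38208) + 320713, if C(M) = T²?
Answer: 282674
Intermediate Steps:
C(M) = 169 (C(M) = 13² = 169)
(C((-207 + 112)/(85 + 115)) - 38208) + 320713 = (169 - 38208) + 320713 = -38039 + 320713 = 282674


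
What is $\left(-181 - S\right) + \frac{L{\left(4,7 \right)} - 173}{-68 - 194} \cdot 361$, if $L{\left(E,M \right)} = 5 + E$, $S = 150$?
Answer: $- \frac{13759}{131} \approx -105.03$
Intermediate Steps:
$\left(-181 - S\right) + \frac{L{\left(4,7 \right)} - 173}{-68 - 194} \cdot 361 = \left(-181 - 150\right) + \frac{\left(5 + 4\right) - 173}{-68 - 194} \cdot 361 = \left(-181 - 150\right) + \frac{9 - 173}{-262} \cdot 361 = -331 + \left(-164\right) \left(- \frac{1}{262}\right) 361 = -331 + \frac{82}{131} \cdot 361 = -331 + \frac{29602}{131} = - \frac{13759}{131}$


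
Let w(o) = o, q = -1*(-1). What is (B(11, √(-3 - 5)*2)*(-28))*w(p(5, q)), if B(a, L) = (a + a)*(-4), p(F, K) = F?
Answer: 12320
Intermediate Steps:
q = 1
B(a, L) = -8*a (B(a, L) = (2*a)*(-4) = -8*a)
(B(11, √(-3 - 5)*2)*(-28))*w(p(5, q)) = (-8*11*(-28))*5 = -88*(-28)*5 = 2464*5 = 12320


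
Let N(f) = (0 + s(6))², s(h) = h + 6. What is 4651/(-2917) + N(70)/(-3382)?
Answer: -8074865/4932647 ≈ -1.6370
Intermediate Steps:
s(h) = 6 + h
N(f) = 144 (N(f) = (0 + (6 + 6))² = (0 + 12)² = 12² = 144)
4651/(-2917) + N(70)/(-3382) = 4651/(-2917) + 144/(-3382) = 4651*(-1/2917) + 144*(-1/3382) = -4651/2917 - 72/1691 = -8074865/4932647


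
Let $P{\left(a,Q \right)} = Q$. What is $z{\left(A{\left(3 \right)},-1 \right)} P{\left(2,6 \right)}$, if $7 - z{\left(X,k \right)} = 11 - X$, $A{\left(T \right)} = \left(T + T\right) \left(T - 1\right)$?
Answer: $48$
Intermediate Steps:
$A{\left(T \right)} = 2 T \left(-1 + T\right)$
$z{\left(X,k \right)} = -4 + X$ ($z{\left(X,k \right)} = 7 - \left(11 - X\right) = 7 + \left(-11 + X\right) = -4 + X$)
$z{\left(A{\left(3 \right)},-1 \right)} P{\left(2,6 \right)} = \left(-4 + 2 \cdot 3 \left(-1 + 3\right)\right) 6 = \left(-4 + 2 \cdot 3 \cdot 2\right) 6 = \left(-4 + 12\right) 6 = 8 \cdot 6 = 48$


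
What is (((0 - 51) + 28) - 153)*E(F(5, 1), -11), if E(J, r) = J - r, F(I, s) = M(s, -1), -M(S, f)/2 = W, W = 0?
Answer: -1936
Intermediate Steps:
M(S, f) = 0 (M(S, f) = -2*0 = 0)
F(I, s) = 0
(((0 - 51) + 28) - 153)*E(F(5, 1), -11) = (((0 - 51) + 28) - 153)*(0 - 1*(-11)) = ((-51 + 28) - 153)*(0 + 11) = (-23 - 153)*11 = -176*11 = -1936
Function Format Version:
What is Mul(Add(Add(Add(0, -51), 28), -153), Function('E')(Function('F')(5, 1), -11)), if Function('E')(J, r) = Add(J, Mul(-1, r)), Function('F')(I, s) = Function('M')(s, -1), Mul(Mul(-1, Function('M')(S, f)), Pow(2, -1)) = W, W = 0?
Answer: -1936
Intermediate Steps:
Function('M')(S, f) = 0 (Function('M')(S, f) = Mul(-2, 0) = 0)
Function('F')(I, s) = 0
Mul(Add(Add(Add(0, -51), 28), -153), Function('E')(Function('F')(5, 1), -11)) = Mul(Add(Add(Add(0, -51), 28), -153), Add(0, Mul(-1, -11))) = Mul(Add(Add(-51, 28), -153), Add(0, 11)) = Mul(Add(-23, -153), 11) = Mul(-176, 11) = -1936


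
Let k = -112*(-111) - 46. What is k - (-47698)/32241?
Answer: 399384724/32241 ≈ 12387.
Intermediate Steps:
k = 12386 (k = 12432 - 46 = 12386)
k - (-47698)/32241 = 12386 - (-47698)/32241 = 12386 - 1*(-47698/32241) = 12386 + 47698/32241 = 399384724/32241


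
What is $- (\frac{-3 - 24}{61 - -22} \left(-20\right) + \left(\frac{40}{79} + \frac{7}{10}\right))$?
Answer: $- \frac{505699}{65570} \approx -7.7124$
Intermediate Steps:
$- (\frac{-3 - 24}{61 - -22} \left(-20\right) + \left(\frac{40}{79} + \frac{7}{10}\right)) = - (- \frac{27}{61 + \left(-14 + 36\right)} \left(-20\right) + \left(40 \cdot \frac{1}{79} + 7 \cdot \frac{1}{10}\right)) = - (- \frac{27}{61 + 22} \left(-20\right) + \left(\frac{40}{79} + \frac{7}{10}\right)) = - (- \frac{27}{83} \left(-20\right) + \frac{953}{790}) = - (\left(-27\right) \frac{1}{83} \left(-20\right) + \frac{953}{790}) = - (\left(- \frac{27}{83}\right) \left(-20\right) + \frac{953}{790}) = - (\frac{540}{83} + \frac{953}{790}) = \left(-1\right) \frac{505699}{65570} = - \frac{505699}{65570}$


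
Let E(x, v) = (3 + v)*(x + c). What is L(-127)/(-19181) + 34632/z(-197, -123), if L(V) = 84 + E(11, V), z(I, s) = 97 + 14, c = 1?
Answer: 5985876/19181 ≈ 312.07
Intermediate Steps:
z(I, s) = 111
E(x, v) = (1 + x)*(3 + v) (E(x, v) = (3 + v)*(x + 1) = (3 + v)*(1 + x) = (1 + x)*(3 + v))
L(V) = 120 + 12*V (L(V) = 84 + (3 + V + 3*11 + V*11) = 84 + (3 + V + 33 + 11*V) = 84 + (36 + 12*V) = 120 + 12*V)
L(-127)/(-19181) + 34632/z(-197, -123) = (120 + 12*(-127))/(-19181) + 34632/111 = (120 - 1524)*(-1/19181) + 34632*(1/111) = -1404*(-1/19181) + 312 = 1404/19181 + 312 = 5985876/19181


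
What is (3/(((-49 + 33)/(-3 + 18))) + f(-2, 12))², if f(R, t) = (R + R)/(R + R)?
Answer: 841/256 ≈ 3.2852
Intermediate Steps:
f(R, t) = 1 (f(R, t) = (2*R)/((2*R)) = (2*R)*(1/(2*R)) = 1)
(3/(((-49 + 33)/(-3 + 18))) + f(-2, 12))² = (3/(((-49 + 33)/(-3 + 18))) + 1)² = (3/((-16/15)) + 1)² = (3/((-16*1/15)) + 1)² = (3/(-16/15) + 1)² = (3*(-15/16) + 1)² = (-45/16 + 1)² = (-29/16)² = 841/256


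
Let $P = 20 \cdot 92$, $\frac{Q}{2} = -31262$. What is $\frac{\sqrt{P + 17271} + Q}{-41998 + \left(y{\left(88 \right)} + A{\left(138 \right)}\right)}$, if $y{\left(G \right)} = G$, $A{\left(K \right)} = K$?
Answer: $\frac{15631}{10443} - \frac{\sqrt{19111}}{41772} \approx 1.4935$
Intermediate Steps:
$Q = -62524$ ($Q = 2 \left(-31262\right) = -62524$)
$P = 1840$
$\frac{\sqrt{P + 17271} + Q}{-41998 + \left(y{\left(88 \right)} + A{\left(138 \right)}\right)} = \frac{\sqrt{1840 + 17271} - 62524}{-41998 + \left(88 + 138\right)} = \frac{\sqrt{19111} - 62524}{-41998 + 226} = \frac{-62524 + \sqrt{19111}}{-41772} = \left(-62524 + \sqrt{19111}\right) \left(- \frac{1}{41772}\right) = \frac{15631}{10443} - \frac{\sqrt{19111}}{41772}$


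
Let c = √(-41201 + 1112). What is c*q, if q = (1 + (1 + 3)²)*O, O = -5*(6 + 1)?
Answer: -595*I*√40089 ≈ -1.1913e+5*I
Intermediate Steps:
O = -35 (O = -5*7 = -35)
c = I*√40089 (c = √(-40089) = I*√40089 ≈ 200.22*I)
q = -595 (q = (1 + (1 + 3)²)*(-35) = (1 + 4²)*(-35) = (1 + 16)*(-35) = 17*(-35) = -595)
c*q = (I*√40089)*(-595) = -595*I*√40089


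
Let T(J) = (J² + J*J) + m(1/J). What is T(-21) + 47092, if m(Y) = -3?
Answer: 47971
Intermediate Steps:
T(J) = -3 + 2*J² (T(J) = (J² + J*J) - 3 = (J² + J²) - 3 = 2*J² - 3 = -3 + 2*J²)
T(-21) + 47092 = (-3 + 2*(-21)²) + 47092 = (-3 + 2*441) + 47092 = (-3 + 882) + 47092 = 879 + 47092 = 47971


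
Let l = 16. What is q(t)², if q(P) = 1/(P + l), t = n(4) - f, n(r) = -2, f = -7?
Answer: 1/441 ≈ 0.0022676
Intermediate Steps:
t = 5 (t = -2 - 1*(-7) = -2 + 7 = 5)
q(P) = 1/(16 + P) (q(P) = 1/(P + 16) = 1/(16 + P))
q(t)² = (1/(16 + 5))² = (1/21)² = 1/441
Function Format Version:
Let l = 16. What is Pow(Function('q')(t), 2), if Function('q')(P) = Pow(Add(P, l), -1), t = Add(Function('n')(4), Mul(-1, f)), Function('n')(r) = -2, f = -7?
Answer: Rational(1, 441) ≈ 0.0022676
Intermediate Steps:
t = 5 (t = Add(-2, Mul(-1, -7)) = Add(-2, 7) = 5)
Function('q')(P) = Pow(Add(16, P), -1) (Function('q')(P) = Pow(Add(P, 16), -1) = Pow(Add(16, P), -1))
Pow(Function('q')(t), 2) = Pow(Pow(Add(16, 5), -1), 2) = Pow(Pow(21, -1), 2) = Pow(Rational(1, 21), 2) = Rational(1, 441)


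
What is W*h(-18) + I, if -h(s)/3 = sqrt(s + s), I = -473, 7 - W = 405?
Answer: -473 + 7164*I ≈ -473.0 + 7164.0*I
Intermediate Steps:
W = -398 (W = 7 - 1*405 = 7 - 405 = -398)
h(s) = -3*sqrt(2)*sqrt(s) (h(s) = -3*sqrt(s + s) = -3*sqrt(2)*sqrt(s))
W*h(-18) + I = -(-1194)*sqrt(2)*sqrt(-18) - 473 = -(-1194)*sqrt(2)*3*I*sqrt(2) - 473 = -(-7164)*I - 473 = 7164*I - 473 = -473 + 7164*I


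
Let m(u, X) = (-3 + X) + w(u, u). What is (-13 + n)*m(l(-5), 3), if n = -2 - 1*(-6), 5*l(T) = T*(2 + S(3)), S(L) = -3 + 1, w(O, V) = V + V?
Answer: 0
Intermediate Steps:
w(O, V) = 2*V
S(L) = -2
l(T) = 0 (l(T) = (T*(2 - 2))/5 = (T*0)/5 = (⅕)*0 = 0)
m(u, X) = -3 + X + 2*u (m(u, X) = (-3 + X) + 2*u = -3 + X + 2*u)
n = 4 (n = -2 + 6 = 4)
(-13 + n)*m(l(-5), 3) = (-13 + 4)*(-3 + 3 + 2*0) = -9*(-3 + 3 + 0) = -9*0 = 0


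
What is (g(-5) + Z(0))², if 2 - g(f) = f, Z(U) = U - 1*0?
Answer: 49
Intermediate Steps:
Z(U) = U (Z(U) = U + 0 = U)
g(f) = 2 - f
(g(-5) + Z(0))² = ((2 - 1*(-5)) + 0)² = ((2 + 5) + 0)² = (7 + 0)² = 7² = 49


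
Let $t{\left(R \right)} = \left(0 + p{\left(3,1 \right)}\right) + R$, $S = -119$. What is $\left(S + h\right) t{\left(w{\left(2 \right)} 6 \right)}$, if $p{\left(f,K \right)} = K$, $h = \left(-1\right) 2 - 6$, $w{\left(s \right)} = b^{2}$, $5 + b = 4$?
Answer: $-889$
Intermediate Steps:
$b = -1$ ($b = -5 + 4 = -1$)
$w{\left(s \right)} = 1$ ($w{\left(s \right)} = \left(-1\right)^{2} = 1$)
$h = -8$ ($h = -2 - 6 = -8$)
$t{\left(R \right)} = 1 + R$ ($t{\left(R \right)} = \left(0 + 1\right) + R = 1 + R$)
$\left(S + h\right) t{\left(w{\left(2 \right)} 6 \right)} = \left(-119 - 8\right) \left(1 + 1 \cdot 6\right) = - 127 \left(1 + 6\right) = \left(-127\right) 7 = -889$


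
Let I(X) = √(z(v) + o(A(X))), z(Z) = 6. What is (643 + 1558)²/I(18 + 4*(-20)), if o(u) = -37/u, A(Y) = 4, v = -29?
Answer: -9688802*I*√13/13 ≈ -2.6872e+6*I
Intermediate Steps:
I(X) = I*√13/2 (I(X) = √(6 - 37/4) = √(-13/4) = I*√13/2)
(643 + 1558)²/I(18 + 4*(-20)) = (643 + 1558)²/((I*√13/2)) = 2201²*(-2*I*√13/13) = 4844401*(-2*I*√13/13) = -9688802*I*√13/13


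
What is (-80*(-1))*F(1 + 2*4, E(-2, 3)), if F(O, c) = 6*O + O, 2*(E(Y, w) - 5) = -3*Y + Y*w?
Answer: 5040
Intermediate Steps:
E(Y, w) = 5 - 3*Y/2 + Y*w/2 (E(Y, w) = 5 + (-3*Y + Y*w)/2 = 5 + (-3*Y/2 + Y*w/2) = 5 - 3*Y/2 + Y*w/2)
F(O, c) = 7*O
(-80*(-1))*F(1 + 2*4, E(-2, 3)) = (-80*(-1))*(7*(1 + 2*4)) = (-20*(-4))*(7*(1 + 8)) = 80*(7*9) = 80*63 = 5040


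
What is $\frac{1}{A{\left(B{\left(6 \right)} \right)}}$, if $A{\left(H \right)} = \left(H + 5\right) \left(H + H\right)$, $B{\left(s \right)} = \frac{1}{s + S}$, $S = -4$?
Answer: $\frac{2}{11} \approx 0.18182$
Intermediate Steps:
$B{\left(s \right)} = \frac{1}{-4 + s}$ ($B{\left(s \right)} = \frac{1}{s - 4} = \frac{1}{-4 + s}$)
$A{\left(H \right)} = 2 H \left(5 + H\right)$ ($A{\left(H \right)} = \left(5 + H\right) 2 H = 2 H \left(5 + H\right)$)
$\frac{1}{A{\left(B{\left(6 \right)} \right)}} = \frac{1}{2 \frac{1}{-4 + 6} \left(5 + \frac{1}{-4 + 6}\right)} = \frac{1}{2 \cdot \frac{1}{2} \left(5 + \frac{1}{2}\right)} = \frac{1}{2 \cdot \frac{1}{2} \cdot \frac{11}{2}} = \frac{1}{\frac{11}{2}} = \frac{2}{11}$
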